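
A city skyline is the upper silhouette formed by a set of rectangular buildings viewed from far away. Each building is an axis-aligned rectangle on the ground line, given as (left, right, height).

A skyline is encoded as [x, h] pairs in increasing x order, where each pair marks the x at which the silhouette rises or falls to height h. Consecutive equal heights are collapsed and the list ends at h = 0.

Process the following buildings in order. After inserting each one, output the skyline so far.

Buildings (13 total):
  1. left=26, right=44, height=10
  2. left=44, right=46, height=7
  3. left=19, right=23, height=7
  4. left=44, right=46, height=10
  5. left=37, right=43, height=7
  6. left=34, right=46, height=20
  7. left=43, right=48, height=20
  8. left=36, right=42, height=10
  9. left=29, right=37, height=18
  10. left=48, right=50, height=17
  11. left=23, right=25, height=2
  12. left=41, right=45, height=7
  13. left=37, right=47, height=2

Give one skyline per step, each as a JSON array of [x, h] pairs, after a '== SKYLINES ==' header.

== SKYLINES ==
[[26,10],[44,0]]
[[26,10],[44,7],[46,0]]
[[19,7],[23,0],[26,10],[44,7],[46,0]]
[[19,7],[23,0],[26,10],[46,0]]
[[19,7],[23,0],[26,10],[46,0]]
[[19,7],[23,0],[26,10],[34,20],[46,0]]
[[19,7],[23,0],[26,10],[34,20],[48,0]]
[[19,7],[23,0],[26,10],[34,20],[48,0]]
[[19,7],[23,0],[26,10],[29,18],[34,20],[48,0]]
[[19,7],[23,0],[26,10],[29,18],[34,20],[48,17],[50,0]]
[[19,7],[23,2],[25,0],[26,10],[29,18],[34,20],[48,17],[50,0]]
[[19,7],[23,2],[25,0],[26,10],[29,18],[34,20],[48,17],[50,0]]
[[19,7],[23,2],[25,0],[26,10],[29,18],[34,20],[48,17],[50,0]]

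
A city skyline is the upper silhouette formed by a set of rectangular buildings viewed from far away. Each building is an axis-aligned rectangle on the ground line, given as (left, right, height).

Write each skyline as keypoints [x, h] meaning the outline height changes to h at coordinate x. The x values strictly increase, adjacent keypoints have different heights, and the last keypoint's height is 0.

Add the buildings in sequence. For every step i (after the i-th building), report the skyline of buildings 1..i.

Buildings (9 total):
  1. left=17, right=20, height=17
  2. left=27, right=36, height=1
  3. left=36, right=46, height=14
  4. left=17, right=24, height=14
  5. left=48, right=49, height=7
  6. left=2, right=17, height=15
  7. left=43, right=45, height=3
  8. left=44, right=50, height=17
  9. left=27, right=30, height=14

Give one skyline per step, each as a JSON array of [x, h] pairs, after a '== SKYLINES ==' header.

== SKYLINES ==
[[17,17],[20,0]]
[[17,17],[20,0],[27,1],[36,0]]
[[17,17],[20,0],[27,1],[36,14],[46,0]]
[[17,17],[20,14],[24,0],[27,1],[36,14],[46,0]]
[[17,17],[20,14],[24,0],[27,1],[36,14],[46,0],[48,7],[49,0]]
[[2,15],[17,17],[20,14],[24,0],[27,1],[36,14],[46,0],[48,7],[49,0]]
[[2,15],[17,17],[20,14],[24,0],[27,1],[36,14],[46,0],[48,7],[49,0]]
[[2,15],[17,17],[20,14],[24,0],[27,1],[36,14],[44,17],[50,0]]
[[2,15],[17,17],[20,14],[24,0],[27,14],[30,1],[36,14],[44,17],[50,0]]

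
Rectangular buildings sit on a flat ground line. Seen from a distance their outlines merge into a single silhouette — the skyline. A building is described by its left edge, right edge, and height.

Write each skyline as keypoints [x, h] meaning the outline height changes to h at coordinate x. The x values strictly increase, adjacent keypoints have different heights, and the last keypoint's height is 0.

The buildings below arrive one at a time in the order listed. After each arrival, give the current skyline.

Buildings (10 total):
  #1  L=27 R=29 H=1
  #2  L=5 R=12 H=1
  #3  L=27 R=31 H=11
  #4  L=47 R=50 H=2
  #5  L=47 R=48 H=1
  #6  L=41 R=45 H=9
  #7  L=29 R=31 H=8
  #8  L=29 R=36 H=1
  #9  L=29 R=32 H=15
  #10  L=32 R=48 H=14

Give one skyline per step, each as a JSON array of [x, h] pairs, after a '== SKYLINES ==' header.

== SKYLINES ==
[[27,1],[29,0]]
[[5,1],[12,0],[27,1],[29,0]]
[[5,1],[12,0],[27,11],[31,0]]
[[5,1],[12,0],[27,11],[31,0],[47,2],[50,0]]
[[5,1],[12,0],[27,11],[31,0],[47,2],[50,0]]
[[5,1],[12,0],[27,11],[31,0],[41,9],[45,0],[47,2],[50,0]]
[[5,1],[12,0],[27,11],[31,0],[41,9],[45,0],[47,2],[50,0]]
[[5,1],[12,0],[27,11],[31,1],[36,0],[41,9],[45,0],[47,2],[50,0]]
[[5,1],[12,0],[27,11],[29,15],[32,1],[36,0],[41,9],[45,0],[47,2],[50,0]]
[[5,1],[12,0],[27,11],[29,15],[32,14],[48,2],[50,0]]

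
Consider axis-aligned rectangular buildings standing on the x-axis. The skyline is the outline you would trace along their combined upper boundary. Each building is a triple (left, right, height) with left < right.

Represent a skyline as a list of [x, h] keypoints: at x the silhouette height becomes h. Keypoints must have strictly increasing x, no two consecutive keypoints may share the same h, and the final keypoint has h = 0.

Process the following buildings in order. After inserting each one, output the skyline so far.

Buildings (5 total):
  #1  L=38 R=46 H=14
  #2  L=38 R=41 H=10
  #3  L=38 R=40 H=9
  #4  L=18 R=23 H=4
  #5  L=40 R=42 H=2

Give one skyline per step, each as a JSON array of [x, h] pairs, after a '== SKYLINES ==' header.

== SKYLINES ==
[[38,14],[46,0]]
[[38,14],[46,0]]
[[38,14],[46,0]]
[[18,4],[23,0],[38,14],[46,0]]
[[18,4],[23,0],[38,14],[46,0]]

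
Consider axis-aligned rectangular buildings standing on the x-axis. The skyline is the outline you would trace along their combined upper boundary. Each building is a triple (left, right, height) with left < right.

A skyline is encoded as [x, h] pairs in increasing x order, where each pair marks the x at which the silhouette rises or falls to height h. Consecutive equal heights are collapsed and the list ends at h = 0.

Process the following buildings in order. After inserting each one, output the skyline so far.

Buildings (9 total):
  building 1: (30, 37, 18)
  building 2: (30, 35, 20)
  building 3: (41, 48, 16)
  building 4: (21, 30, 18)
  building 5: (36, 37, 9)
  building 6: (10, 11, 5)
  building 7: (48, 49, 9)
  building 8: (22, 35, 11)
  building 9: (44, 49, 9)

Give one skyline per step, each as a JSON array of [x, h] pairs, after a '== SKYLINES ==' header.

== SKYLINES ==
[[30,18],[37,0]]
[[30,20],[35,18],[37,0]]
[[30,20],[35,18],[37,0],[41,16],[48,0]]
[[21,18],[30,20],[35,18],[37,0],[41,16],[48,0]]
[[21,18],[30,20],[35,18],[37,0],[41,16],[48,0]]
[[10,5],[11,0],[21,18],[30,20],[35,18],[37,0],[41,16],[48,0]]
[[10,5],[11,0],[21,18],[30,20],[35,18],[37,0],[41,16],[48,9],[49,0]]
[[10,5],[11,0],[21,18],[30,20],[35,18],[37,0],[41,16],[48,9],[49,0]]
[[10,5],[11,0],[21,18],[30,20],[35,18],[37,0],[41,16],[48,9],[49,0]]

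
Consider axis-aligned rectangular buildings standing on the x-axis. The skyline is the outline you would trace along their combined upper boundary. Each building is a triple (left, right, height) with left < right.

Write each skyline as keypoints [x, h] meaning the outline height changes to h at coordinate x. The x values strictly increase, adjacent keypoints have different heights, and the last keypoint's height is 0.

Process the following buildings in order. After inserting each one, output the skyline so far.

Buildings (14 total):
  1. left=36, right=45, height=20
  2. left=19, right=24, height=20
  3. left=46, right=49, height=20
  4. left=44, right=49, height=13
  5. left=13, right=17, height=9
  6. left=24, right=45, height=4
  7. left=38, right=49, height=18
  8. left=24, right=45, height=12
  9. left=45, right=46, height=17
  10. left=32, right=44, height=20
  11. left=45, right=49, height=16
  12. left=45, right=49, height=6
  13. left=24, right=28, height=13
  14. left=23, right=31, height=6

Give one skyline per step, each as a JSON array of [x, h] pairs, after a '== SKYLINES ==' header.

== SKYLINES ==
[[36,20],[45,0]]
[[19,20],[24,0],[36,20],[45,0]]
[[19,20],[24,0],[36,20],[45,0],[46,20],[49,0]]
[[19,20],[24,0],[36,20],[45,13],[46,20],[49,0]]
[[13,9],[17,0],[19,20],[24,0],[36,20],[45,13],[46,20],[49,0]]
[[13,9],[17,0],[19,20],[24,4],[36,20],[45,13],[46,20],[49,0]]
[[13,9],[17,0],[19,20],[24,4],[36,20],[45,18],[46,20],[49,0]]
[[13,9],[17,0],[19,20],[24,12],[36,20],[45,18],[46,20],[49,0]]
[[13,9],[17,0],[19,20],[24,12],[36,20],[45,18],[46,20],[49,0]]
[[13,9],[17,0],[19,20],[24,12],[32,20],[45,18],[46,20],[49,0]]
[[13,9],[17,0],[19,20],[24,12],[32,20],[45,18],[46,20],[49,0]]
[[13,9],[17,0],[19,20],[24,12],[32,20],[45,18],[46,20],[49,0]]
[[13,9],[17,0],[19,20],[24,13],[28,12],[32,20],[45,18],[46,20],[49,0]]
[[13,9],[17,0],[19,20],[24,13],[28,12],[32,20],[45,18],[46,20],[49,0]]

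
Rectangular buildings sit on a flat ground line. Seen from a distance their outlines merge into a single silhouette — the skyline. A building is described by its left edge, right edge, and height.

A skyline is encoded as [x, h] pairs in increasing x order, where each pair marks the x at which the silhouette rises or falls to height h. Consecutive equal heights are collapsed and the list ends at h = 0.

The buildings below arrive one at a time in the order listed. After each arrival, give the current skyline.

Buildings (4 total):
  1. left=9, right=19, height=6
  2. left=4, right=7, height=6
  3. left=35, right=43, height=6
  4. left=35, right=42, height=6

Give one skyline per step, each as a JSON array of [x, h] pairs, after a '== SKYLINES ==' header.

== SKYLINES ==
[[9,6],[19,0]]
[[4,6],[7,0],[9,6],[19,0]]
[[4,6],[7,0],[9,6],[19,0],[35,6],[43,0]]
[[4,6],[7,0],[9,6],[19,0],[35,6],[43,0]]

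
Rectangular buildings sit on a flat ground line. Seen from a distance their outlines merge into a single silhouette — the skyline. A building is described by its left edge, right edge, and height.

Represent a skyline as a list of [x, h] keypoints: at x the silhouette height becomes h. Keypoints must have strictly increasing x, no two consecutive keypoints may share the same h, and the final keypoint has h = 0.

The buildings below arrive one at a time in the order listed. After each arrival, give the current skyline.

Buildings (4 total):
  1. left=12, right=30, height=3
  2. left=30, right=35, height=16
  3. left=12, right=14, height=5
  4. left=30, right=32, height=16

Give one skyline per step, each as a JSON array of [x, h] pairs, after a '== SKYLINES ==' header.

== SKYLINES ==
[[12,3],[30,0]]
[[12,3],[30,16],[35,0]]
[[12,5],[14,3],[30,16],[35,0]]
[[12,5],[14,3],[30,16],[35,0]]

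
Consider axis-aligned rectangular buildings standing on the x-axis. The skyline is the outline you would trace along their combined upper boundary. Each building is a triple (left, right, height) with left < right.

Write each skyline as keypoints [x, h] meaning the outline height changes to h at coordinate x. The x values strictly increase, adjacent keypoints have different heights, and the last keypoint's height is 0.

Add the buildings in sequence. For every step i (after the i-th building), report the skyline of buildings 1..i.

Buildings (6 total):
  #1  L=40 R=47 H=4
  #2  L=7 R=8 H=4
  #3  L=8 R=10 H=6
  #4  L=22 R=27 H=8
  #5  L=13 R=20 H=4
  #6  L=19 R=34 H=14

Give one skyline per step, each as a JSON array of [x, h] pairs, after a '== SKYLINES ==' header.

== SKYLINES ==
[[40,4],[47,0]]
[[7,4],[8,0],[40,4],[47,0]]
[[7,4],[8,6],[10,0],[40,4],[47,0]]
[[7,4],[8,6],[10,0],[22,8],[27,0],[40,4],[47,0]]
[[7,4],[8,6],[10,0],[13,4],[20,0],[22,8],[27,0],[40,4],[47,0]]
[[7,4],[8,6],[10,0],[13,4],[19,14],[34,0],[40,4],[47,0]]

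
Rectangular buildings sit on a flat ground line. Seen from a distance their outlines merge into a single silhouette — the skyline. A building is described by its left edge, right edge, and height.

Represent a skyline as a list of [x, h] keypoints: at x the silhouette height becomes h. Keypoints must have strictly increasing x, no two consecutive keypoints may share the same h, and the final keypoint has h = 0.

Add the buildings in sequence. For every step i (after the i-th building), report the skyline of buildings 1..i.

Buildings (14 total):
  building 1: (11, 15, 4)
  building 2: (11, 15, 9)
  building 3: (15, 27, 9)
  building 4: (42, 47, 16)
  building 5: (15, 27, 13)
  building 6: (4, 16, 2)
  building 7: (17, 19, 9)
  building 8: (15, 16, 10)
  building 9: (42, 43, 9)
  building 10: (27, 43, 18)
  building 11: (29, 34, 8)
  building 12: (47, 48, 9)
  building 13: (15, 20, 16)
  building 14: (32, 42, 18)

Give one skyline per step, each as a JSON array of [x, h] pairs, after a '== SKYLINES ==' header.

== SKYLINES ==
[[11,4],[15,0]]
[[11,9],[15,0]]
[[11,9],[27,0]]
[[11,9],[27,0],[42,16],[47,0]]
[[11,9],[15,13],[27,0],[42,16],[47,0]]
[[4,2],[11,9],[15,13],[27,0],[42,16],[47,0]]
[[4,2],[11,9],[15,13],[27,0],[42,16],[47,0]]
[[4,2],[11,9],[15,13],[27,0],[42,16],[47,0]]
[[4,2],[11,9],[15,13],[27,0],[42,16],[47,0]]
[[4,2],[11,9],[15,13],[27,18],[43,16],[47,0]]
[[4,2],[11,9],[15,13],[27,18],[43,16],[47,0]]
[[4,2],[11,9],[15,13],[27,18],[43,16],[47,9],[48,0]]
[[4,2],[11,9],[15,16],[20,13],[27,18],[43,16],[47,9],[48,0]]
[[4,2],[11,9],[15,16],[20,13],[27,18],[43,16],[47,9],[48,0]]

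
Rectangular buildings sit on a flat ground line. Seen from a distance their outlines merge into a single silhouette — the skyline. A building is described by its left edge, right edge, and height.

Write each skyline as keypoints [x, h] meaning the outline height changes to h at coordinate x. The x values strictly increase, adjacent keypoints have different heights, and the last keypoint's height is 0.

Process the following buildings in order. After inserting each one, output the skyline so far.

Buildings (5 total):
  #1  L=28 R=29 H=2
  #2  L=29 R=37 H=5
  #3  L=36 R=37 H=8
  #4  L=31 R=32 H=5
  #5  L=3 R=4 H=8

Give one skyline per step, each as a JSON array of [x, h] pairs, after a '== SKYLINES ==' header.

== SKYLINES ==
[[28,2],[29,0]]
[[28,2],[29,5],[37,0]]
[[28,2],[29,5],[36,8],[37,0]]
[[28,2],[29,5],[36,8],[37,0]]
[[3,8],[4,0],[28,2],[29,5],[36,8],[37,0]]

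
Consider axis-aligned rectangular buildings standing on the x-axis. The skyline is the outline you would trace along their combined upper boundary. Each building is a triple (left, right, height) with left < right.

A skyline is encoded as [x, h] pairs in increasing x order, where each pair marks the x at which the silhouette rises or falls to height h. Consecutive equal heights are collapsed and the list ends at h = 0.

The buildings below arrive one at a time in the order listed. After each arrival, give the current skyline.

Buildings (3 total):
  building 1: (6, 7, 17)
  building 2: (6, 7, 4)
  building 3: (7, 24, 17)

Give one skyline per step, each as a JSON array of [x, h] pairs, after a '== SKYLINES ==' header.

== SKYLINES ==
[[6,17],[7,0]]
[[6,17],[7,0]]
[[6,17],[24,0]]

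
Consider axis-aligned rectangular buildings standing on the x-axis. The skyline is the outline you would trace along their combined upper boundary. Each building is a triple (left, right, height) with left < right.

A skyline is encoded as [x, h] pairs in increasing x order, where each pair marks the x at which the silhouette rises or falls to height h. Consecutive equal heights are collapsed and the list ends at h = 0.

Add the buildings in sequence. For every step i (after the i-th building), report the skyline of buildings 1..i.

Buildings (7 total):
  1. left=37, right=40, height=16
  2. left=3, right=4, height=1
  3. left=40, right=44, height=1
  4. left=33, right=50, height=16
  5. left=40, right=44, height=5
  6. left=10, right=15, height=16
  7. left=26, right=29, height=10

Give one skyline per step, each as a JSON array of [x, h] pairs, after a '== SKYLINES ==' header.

== SKYLINES ==
[[37,16],[40,0]]
[[3,1],[4,0],[37,16],[40,0]]
[[3,1],[4,0],[37,16],[40,1],[44,0]]
[[3,1],[4,0],[33,16],[50,0]]
[[3,1],[4,0],[33,16],[50,0]]
[[3,1],[4,0],[10,16],[15,0],[33,16],[50,0]]
[[3,1],[4,0],[10,16],[15,0],[26,10],[29,0],[33,16],[50,0]]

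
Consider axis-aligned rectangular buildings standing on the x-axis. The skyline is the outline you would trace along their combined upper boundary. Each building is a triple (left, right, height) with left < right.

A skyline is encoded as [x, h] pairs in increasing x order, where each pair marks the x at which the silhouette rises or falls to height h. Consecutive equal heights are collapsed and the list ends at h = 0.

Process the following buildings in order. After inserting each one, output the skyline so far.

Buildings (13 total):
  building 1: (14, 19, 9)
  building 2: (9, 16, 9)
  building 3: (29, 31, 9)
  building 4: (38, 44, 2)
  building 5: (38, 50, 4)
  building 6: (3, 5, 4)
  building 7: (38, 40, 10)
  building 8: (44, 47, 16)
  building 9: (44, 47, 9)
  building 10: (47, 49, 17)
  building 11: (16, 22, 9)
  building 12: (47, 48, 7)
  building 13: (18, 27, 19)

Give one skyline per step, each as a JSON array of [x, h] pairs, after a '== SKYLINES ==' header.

== SKYLINES ==
[[14,9],[19,0]]
[[9,9],[19,0]]
[[9,9],[19,0],[29,9],[31,0]]
[[9,9],[19,0],[29,9],[31,0],[38,2],[44,0]]
[[9,9],[19,0],[29,9],[31,0],[38,4],[50,0]]
[[3,4],[5,0],[9,9],[19,0],[29,9],[31,0],[38,4],[50,0]]
[[3,4],[5,0],[9,9],[19,0],[29,9],[31,0],[38,10],[40,4],[50,0]]
[[3,4],[5,0],[9,9],[19,0],[29,9],[31,0],[38,10],[40,4],[44,16],[47,4],[50,0]]
[[3,4],[5,0],[9,9],[19,0],[29,9],[31,0],[38,10],[40,4],[44,16],[47,4],[50,0]]
[[3,4],[5,0],[9,9],[19,0],[29,9],[31,0],[38,10],[40,4],[44,16],[47,17],[49,4],[50,0]]
[[3,4],[5,0],[9,9],[22,0],[29,9],[31,0],[38,10],[40,4],[44,16],[47,17],[49,4],[50,0]]
[[3,4],[5,0],[9,9],[22,0],[29,9],[31,0],[38,10],[40,4],[44,16],[47,17],[49,4],[50,0]]
[[3,4],[5,0],[9,9],[18,19],[27,0],[29,9],[31,0],[38,10],[40,4],[44,16],[47,17],[49,4],[50,0]]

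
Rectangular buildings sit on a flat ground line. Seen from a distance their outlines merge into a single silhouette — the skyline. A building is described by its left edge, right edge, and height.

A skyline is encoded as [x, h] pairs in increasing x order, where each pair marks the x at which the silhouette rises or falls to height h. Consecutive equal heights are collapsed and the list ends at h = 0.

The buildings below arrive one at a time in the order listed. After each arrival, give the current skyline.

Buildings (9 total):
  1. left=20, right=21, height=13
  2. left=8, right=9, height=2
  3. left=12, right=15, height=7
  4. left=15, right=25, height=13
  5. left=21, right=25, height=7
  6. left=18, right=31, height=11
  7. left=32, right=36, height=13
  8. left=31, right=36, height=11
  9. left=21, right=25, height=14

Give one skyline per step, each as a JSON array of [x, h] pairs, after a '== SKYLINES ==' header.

== SKYLINES ==
[[20,13],[21,0]]
[[8,2],[9,0],[20,13],[21,0]]
[[8,2],[9,0],[12,7],[15,0],[20,13],[21,0]]
[[8,2],[9,0],[12,7],[15,13],[25,0]]
[[8,2],[9,0],[12,7],[15,13],[25,0]]
[[8,2],[9,0],[12,7],[15,13],[25,11],[31,0]]
[[8,2],[9,0],[12,7],[15,13],[25,11],[31,0],[32,13],[36,0]]
[[8,2],[9,0],[12,7],[15,13],[25,11],[32,13],[36,0]]
[[8,2],[9,0],[12,7],[15,13],[21,14],[25,11],[32,13],[36,0]]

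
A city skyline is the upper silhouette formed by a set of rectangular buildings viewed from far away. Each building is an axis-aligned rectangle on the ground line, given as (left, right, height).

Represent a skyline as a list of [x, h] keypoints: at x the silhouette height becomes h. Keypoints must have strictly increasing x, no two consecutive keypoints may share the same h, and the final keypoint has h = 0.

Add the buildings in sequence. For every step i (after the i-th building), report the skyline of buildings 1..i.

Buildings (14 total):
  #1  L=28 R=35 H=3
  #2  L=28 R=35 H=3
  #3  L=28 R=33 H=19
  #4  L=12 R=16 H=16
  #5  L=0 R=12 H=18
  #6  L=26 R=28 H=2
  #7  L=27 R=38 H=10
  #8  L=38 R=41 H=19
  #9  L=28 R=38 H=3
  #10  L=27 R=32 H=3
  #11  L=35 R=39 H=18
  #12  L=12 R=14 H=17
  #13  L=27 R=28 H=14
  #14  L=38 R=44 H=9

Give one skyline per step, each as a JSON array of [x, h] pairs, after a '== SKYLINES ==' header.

== SKYLINES ==
[[28,3],[35,0]]
[[28,3],[35,0]]
[[28,19],[33,3],[35,0]]
[[12,16],[16,0],[28,19],[33,3],[35,0]]
[[0,18],[12,16],[16,0],[28,19],[33,3],[35,0]]
[[0,18],[12,16],[16,0],[26,2],[28,19],[33,3],[35,0]]
[[0,18],[12,16],[16,0],[26,2],[27,10],[28,19],[33,10],[38,0]]
[[0,18],[12,16],[16,0],[26,2],[27,10],[28,19],[33,10],[38,19],[41,0]]
[[0,18],[12,16],[16,0],[26,2],[27,10],[28,19],[33,10],[38,19],[41,0]]
[[0,18],[12,16],[16,0],[26,2],[27,10],[28,19],[33,10],[38,19],[41,0]]
[[0,18],[12,16],[16,0],[26,2],[27,10],[28,19],[33,10],[35,18],[38,19],[41,0]]
[[0,18],[12,17],[14,16],[16,0],[26,2],[27,10],[28,19],[33,10],[35,18],[38,19],[41,0]]
[[0,18],[12,17],[14,16],[16,0],[26,2],[27,14],[28,19],[33,10],[35,18],[38,19],[41,0]]
[[0,18],[12,17],[14,16],[16,0],[26,2],[27,14],[28,19],[33,10],[35,18],[38,19],[41,9],[44,0]]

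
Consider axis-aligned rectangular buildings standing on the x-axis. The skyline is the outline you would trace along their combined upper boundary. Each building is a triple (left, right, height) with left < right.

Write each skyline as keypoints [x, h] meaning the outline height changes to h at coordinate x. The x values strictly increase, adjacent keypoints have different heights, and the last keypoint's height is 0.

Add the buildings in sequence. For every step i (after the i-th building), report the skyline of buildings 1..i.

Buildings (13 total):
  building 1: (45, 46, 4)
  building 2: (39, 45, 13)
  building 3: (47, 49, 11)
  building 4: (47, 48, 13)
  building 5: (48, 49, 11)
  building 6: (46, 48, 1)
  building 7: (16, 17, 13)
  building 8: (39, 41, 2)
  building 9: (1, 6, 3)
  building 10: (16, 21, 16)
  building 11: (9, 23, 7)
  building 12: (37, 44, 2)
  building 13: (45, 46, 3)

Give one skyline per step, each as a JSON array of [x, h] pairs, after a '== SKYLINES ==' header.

== SKYLINES ==
[[45,4],[46,0]]
[[39,13],[45,4],[46,0]]
[[39,13],[45,4],[46,0],[47,11],[49,0]]
[[39,13],[45,4],[46,0],[47,13],[48,11],[49,0]]
[[39,13],[45,4],[46,0],[47,13],[48,11],[49,0]]
[[39,13],[45,4],[46,1],[47,13],[48,11],[49,0]]
[[16,13],[17,0],[39,13],[45,4],[46,1],[47,13],[48,11],[49,0]]
[[16,13],[17,0],[39,13],[45,4],[46,1],[47,13],[48,11],[49,0]]
[[1,3],[6,0],[16,13],[17,0],[39,13],[45,4],[46,1],[47,13],[48,11],[49,0]]
[[1,3],[6,0],[16,16],[21,0],[39,13],[45,4],[46,1],[47,13],[48,11],[49,0]]
[[1,3],[6,0],[9,7],[16,16],[21,7],[23,0],[39,13],[45,4],[46,1],[47,13],[48,11],[49,0]]
[[1,3],[6,0],[9,7],[16,16],[21,7],[23,0],[37,2],[39,13],[45,4],[46,1],[47,13],[48,11],[49,0]]
[[1,3],[6,0],[9,7],[16,16],[21,7],[23,0],[37,2],[39,13],[45,4],[46,1],[47,13],[48,11],[49,0]]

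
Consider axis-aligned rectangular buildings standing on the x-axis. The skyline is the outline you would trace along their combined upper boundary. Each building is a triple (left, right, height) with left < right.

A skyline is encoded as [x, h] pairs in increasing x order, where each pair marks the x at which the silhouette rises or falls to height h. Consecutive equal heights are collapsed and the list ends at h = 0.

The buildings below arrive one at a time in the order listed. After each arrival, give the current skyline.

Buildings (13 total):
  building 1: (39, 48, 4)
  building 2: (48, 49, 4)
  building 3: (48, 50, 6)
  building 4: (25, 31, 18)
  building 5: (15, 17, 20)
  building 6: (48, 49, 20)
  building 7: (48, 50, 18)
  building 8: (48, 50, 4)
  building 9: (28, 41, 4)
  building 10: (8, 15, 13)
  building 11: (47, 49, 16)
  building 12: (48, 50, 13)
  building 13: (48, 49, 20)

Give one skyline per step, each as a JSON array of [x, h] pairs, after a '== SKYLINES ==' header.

== SKYLINES ==
[[39,4],[48,0]]
[[39,4],[49,0]]
[[39,4],[48,6],[50,0]]
[[25,18],[31,0],[39,4],[48,6],[50,0]]
[[15,20],[17,0],[25,18],[31,0],[39,4],[48,6],[50,0]]
[[15,20],[17,0],[25,18],[31,0],[39,4],[48,20],[49,6],[50,0]]
[[15,20],[17,0],[25,18],[31,0],[39,4],[48,20],[49,18],[50,0]]
[[15,20],[17,0],[25,18],[31,0],[39,4],[48,20],[49,18],[50,0]]
[[15,20],[17,0],[25,18],[31,4],[48,20],[49,18],[50,0]]
[[8,13],[15,20],[17,0],[25,18],[31,4],[48,20],[49,18],[50,0]]
[[8,13],[15,20],[17,0],[25,18],[31,4],[47,16],[48,20],[49,18],[50,0]]
[[8,13],[15,20],[17,0],[25,18],[31,4],[47,16],[48,20],[49,18],[50,0]]
[[8,13],[15,20],[17,0],[25,18],[31,4],[47,16],[48,20],[49,18],[50,0]]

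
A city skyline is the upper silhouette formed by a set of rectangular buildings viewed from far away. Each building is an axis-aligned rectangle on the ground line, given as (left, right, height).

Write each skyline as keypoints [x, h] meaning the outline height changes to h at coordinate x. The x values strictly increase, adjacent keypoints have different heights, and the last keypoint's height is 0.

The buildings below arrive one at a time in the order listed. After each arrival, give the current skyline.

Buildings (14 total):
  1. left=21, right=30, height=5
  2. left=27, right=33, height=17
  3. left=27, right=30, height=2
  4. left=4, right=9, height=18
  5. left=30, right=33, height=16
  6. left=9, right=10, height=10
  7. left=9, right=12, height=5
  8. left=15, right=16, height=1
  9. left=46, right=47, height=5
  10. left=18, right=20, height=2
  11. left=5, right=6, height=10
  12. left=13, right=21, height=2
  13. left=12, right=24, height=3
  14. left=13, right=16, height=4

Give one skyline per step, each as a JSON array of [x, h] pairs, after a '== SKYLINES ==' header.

== SKYLINES ==
[[21,5],[30,0]]
[[21,5],[27,17],[33,0]]
[[21,5],[27,17],[33,0]]
[[4,18],[9,0],[21,5],[27,17],[33,0]]
[[4,18],[9,0],[21,5],[27,17],[33,0]]
[[4,18],[9,10],[10,0],[21,5],[27,17],[33,0]]
[[4,18],[9,10],[10,5],[12,0],[21,5],[27,17],[33,0]]
[[4,18],[9,10],[10,5],[12,0],[15,1],[16,0],[21,5],[27,17],[33,0]]
[[4,18],[9,10],[10,5],[12,0],[15,1],[16,0],[21,5],[27,17],[33,0],[46,5],[47,0]]
[[4,18],[9,10],[10,5],[12,0],[15,1],[16,0],[18,2],[20,0],[21,5],[27,17],[33,0],[46,5],[47,0]]
[[4,18],[9,10],[10,5],[12,0],[15,1],[16,0],[18,2],[20,0],[21,5],[27,17],[33,0],[46,5],[47,0]]
[[4,18],[9,10],[10,5],[12,0],[13,2],[21,5],[27,17],[33,0],[46,5],[47,0]]
[[4,18],[9,10],[10,5],[12,3],[21,5],[27,17],[33,0],[46,5],[47,0]]
[[4,18],[9,10],[10,5],[12,3],[13,4],[16,3],[21,5],[27,17],[33,0],[46,5],[47,0]]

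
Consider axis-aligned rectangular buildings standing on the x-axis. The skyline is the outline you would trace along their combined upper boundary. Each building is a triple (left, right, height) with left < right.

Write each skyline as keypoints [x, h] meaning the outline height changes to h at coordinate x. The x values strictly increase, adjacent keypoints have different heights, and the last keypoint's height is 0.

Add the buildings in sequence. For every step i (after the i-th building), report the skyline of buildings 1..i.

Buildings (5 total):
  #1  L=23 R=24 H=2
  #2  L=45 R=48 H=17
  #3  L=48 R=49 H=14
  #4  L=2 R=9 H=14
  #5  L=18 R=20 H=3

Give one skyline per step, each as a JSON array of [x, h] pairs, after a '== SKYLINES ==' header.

== SKYLINES ==
[[23,2],[24,0]]
[[23,2],[24,0],[45,17],[48,0]]
[[23,2],[24,0],[45,17],[48,14],[49,0]]
[[2,14],[9,0],[23,2],[24,0],[45,17],[48,14],[49,0]]
[[2,14],[9,0],[18,3],[20,0],[23,2],[24,0],[45,17],[48,14],[49,0]]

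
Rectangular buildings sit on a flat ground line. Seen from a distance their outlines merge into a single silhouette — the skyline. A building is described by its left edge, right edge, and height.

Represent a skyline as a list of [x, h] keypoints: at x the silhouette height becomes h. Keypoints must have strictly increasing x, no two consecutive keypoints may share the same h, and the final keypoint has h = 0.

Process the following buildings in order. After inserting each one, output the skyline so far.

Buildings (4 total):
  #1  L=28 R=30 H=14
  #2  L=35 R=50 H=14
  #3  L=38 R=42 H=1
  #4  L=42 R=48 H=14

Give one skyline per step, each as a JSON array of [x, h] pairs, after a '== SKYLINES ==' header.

== SKYLINES ==
[[28,14],[30,0]]
[[28,14],[30,0],[35,14],[50,0]]
[[28,14],[30,0],[35,14],[50,0]]
[[28,14],[30,0],[35,14],[50,0]]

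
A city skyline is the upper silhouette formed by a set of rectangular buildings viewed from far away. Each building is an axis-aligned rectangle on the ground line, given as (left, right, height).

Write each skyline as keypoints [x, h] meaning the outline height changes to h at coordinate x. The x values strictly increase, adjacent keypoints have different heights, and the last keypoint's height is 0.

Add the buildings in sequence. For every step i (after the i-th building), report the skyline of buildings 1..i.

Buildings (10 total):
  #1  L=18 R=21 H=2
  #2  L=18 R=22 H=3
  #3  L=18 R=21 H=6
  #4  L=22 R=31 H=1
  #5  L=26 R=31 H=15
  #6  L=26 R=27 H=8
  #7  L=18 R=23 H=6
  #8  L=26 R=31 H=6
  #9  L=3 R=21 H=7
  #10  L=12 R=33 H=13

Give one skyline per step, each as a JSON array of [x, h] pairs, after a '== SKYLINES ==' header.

== SKYLINES ==
[[18,2],[21,0]]
[[18,3],[22,0]]
[[18,6],[21,3],[22,0]]
[[18,6],[21,3],[22,1],[31,0]]
[[18,6],[21,3],[22,1],[26,15],[31,0]]
[[18,6],[21,3],[22,1],[26,15],[31,0]]
[[18,6],[23,1],[26,15],[31,0]]
[[18,6],[23,1],[26,15],[31,0]]
[[3,7],[21,6],[23,1],[26,15],[31,0]]
[[3,7],[12,13],[26,15],[31,13],[33,0]]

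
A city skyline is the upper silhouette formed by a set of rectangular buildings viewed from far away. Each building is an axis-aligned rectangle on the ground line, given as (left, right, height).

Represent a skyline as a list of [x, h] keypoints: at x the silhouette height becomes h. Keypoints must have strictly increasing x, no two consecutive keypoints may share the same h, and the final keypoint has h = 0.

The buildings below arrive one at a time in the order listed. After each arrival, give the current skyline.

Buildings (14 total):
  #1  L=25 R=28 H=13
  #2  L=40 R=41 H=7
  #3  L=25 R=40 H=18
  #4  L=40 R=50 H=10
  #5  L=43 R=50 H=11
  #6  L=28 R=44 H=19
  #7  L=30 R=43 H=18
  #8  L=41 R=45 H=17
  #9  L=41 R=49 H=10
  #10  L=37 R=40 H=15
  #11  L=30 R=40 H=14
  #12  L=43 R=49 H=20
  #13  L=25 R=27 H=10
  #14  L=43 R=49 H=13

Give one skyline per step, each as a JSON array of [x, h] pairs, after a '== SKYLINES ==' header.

== SKYLINES ==
[[25,13],[28,0]]
[[25,13],[28,0],[40,7],[41,0]]
[[25,18],[40,7],[41,0]]
[[25,18],[40,10],[50,0]]
[[25,18],[40,10],[43,11],[50,0]]
[[25,18],[28,19],[44,11],[50,0]]
[[25,18],[28,19],[44,11],[50,0]]
[[25,18],[28,19],[44,17],[45,11],[50,0]]
[[25,18],[28,19],[44,17],[45,11],[50,0]]
[[25,18],[28,19],[44,17],[45,11],[50,0]]
[[25,18],[28,19],[44,17],[45,11],[50,0]]
[[25,18],[28,19],[43,20],[49,11],[50,0]]
[[25,18],[28,19],[43,20],[49,11],[50,0]]
[[25,18],[28,19],[43,20],[49,11],[50,0]]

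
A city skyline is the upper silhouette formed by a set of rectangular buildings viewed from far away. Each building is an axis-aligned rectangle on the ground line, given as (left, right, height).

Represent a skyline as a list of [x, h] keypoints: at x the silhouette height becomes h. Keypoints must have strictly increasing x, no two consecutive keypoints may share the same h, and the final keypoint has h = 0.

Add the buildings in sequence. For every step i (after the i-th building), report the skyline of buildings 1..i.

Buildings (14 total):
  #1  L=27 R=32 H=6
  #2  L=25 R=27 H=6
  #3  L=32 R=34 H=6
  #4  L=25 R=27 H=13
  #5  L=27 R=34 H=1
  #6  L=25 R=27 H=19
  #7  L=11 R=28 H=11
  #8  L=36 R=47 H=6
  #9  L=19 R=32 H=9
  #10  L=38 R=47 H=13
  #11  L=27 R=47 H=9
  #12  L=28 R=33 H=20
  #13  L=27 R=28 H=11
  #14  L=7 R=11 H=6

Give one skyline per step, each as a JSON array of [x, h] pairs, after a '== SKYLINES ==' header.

== SKYLINES ==
[[27,6],[32,0]]
[[25,6],[32,0]]
[[25,6],[34,0]]
[[25,13],[27,6],[34,0]]
[[25,13],[27,6],[34,0]]
[[25,19],[27,6],[34,0]]
[[11,11],[25,19],[27,11],[28,6],[34,0]]
[[11,11],[25,19],[27,11],[28,6],[34,0],[36,6],[47,0]]
[[11,11],[25,19],[27,11],[28,9],[32,6],[34,0],[36,6],[47,0]]
[[11,11],[25,19],[27,11],[28,9],[32,6],[34,0],[36,6],[38,13],[47,0]]
[[11,11],[25,19],[27,11],[28,9],[38,13],[47,0]]
[[11,11],[25,19],[27,11],[28,20],[33,9],[38,13],[47,0]]
[[11,11],[25,19],[27,11],[28,20],[33,9],[38,13],[47,0]]
[[7,6],[11,11],[25,19],[27,11],[28,20],[33,9],[38,13],[47,0]]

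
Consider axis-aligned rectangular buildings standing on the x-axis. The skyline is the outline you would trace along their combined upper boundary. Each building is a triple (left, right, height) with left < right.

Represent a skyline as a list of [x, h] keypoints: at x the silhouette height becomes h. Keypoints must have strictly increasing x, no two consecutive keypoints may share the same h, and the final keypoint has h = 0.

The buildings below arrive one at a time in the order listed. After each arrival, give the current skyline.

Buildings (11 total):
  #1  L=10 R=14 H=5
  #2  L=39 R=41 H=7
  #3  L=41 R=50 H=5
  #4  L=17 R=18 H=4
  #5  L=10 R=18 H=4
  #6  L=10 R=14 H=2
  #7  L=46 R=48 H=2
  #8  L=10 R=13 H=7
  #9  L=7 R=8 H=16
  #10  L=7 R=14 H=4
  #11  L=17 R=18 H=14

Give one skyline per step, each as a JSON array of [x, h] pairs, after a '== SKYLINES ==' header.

== SKYLINES ==
[[10,5],[14,0]]
[[10,5],[14,0],[39,7],[41,0]]
[[10,5],[14,0],[39,7],[41,5],[50,0]]
[[10,5],[14,0],[17,4],[18,0],[39,7],[41,5],[50,0]]
[[10,5],[14,4],[18,0],[39,7],[41,5],[50,0]]
[[10,5],[14,4],[18,0],[39,7],[41,5],[50,0]]
[[10,5],[14,4],[18,0],[39,7],[41,5],[50,0]]
[[10,7],[13,5],[14,4],[18,0],[39,7],[41,5],[50,0]]
[[7,16],[8,0],[10,7],[13,5],[14,4],[18,0],[39,7],[41,5],[50,0]]
[[7,16],[8,4],[10,7],[13,5],[14,4],[18,0],[39,7],[41,5],[50,0]]
[[7,16],[8,4],[10,7],[13,5],[14,4],[17,14],[18,0],[39,7],[41,5],[50,0]]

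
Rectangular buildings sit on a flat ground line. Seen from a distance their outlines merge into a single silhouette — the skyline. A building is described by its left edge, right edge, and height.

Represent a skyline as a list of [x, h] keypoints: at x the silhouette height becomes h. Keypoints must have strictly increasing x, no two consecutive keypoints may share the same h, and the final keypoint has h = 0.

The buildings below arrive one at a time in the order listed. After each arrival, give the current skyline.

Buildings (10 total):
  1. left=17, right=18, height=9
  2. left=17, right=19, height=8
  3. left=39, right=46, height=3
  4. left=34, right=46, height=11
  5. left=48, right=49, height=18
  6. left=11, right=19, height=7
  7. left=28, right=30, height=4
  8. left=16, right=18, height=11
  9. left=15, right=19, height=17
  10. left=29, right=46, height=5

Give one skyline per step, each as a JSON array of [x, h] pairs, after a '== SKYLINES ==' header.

== SKYLINES ==
[[17,9],[18,0]]
[[17,9],[18,8],[19,0]]
[[17,9],[18,8],[19,0],[39,3],[46,0]]
[[17,9],[18,8],[19,0],[34,11],[46,0]]
[[17,9],[18,8],[19,0],[34,11],[46,0],[48,18],[49,0]]
[[11,7],[17,9],[18,8],[19,0],[34,11],[46,0],[48,18],[49,0]]
[[11,7],[17,9],[18,8],[19,0],[28,4],[30,0],[34,11],[46,0],[48,18],[49,0]]
[[11,7],[16,11],[18,8],[19,0],[28,4],[30,0],[34,11],[46,0],[48,18],[49,0]]
[[11,7],[15,17],[19,0],[28,4],[30,0],[34,11],[46,0],[48,18],[49,0]]
[[11,7],[15,17],[19,0],[28,4],[29,5],[34,11],[46,0],[48,18],[49,0]]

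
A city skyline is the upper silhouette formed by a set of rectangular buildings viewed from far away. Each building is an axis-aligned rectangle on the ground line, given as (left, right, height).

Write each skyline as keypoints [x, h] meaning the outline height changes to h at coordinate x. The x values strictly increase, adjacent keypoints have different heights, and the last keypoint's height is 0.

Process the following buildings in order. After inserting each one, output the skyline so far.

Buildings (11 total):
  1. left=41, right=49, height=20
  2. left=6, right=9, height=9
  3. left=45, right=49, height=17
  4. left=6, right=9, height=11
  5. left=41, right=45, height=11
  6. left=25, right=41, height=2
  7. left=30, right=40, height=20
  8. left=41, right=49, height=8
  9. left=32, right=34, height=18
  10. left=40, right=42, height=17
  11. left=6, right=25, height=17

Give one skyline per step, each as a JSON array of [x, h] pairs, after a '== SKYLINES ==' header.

== SKYLINES ==
[[41,20],[49,0]]
[[6,9],[9,0],[41,20],[49,0]]
[[6,9],[9,0],[41,20],[49,0]]
[[6,11],[9,0],[41,20],[49,0]]
[[6,11],[9,0],[41,20],[49,0]]
[[6,11],[9,0],[25,2],[41,20],[49,0]]
[[6,11],[9,0],[25,2],[30,20],[40,2],[41,20],[49,0]]
[[6,11],[9,0],[25,2],[30,20],[40,2],[41,20],[49,0]]
[[6,11],[9,0],[25,2],[30,20],[40,2],[41,20],[49,0]]
[[6,11],[9,0],[25,2],[30,20],[40,17],[41,20],[49,0]]
[[6,17],[25,2],[30,20],[40,17],[41,20],[49,0]]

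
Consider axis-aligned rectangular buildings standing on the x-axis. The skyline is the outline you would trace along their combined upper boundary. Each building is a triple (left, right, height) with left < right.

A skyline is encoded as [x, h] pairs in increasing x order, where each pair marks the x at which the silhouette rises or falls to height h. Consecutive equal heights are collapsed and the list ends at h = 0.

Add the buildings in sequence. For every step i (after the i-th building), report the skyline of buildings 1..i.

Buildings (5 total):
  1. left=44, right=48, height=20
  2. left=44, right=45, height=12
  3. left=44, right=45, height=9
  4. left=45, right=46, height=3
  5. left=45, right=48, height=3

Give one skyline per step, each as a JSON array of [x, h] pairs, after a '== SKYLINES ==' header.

== SKYLINES ==
[[44,20],[48,0]]
[[44,20],[48,0]]
[[44,20],[48,0]]
[[44,20],[48,0]]
[[44,20],[48,0]]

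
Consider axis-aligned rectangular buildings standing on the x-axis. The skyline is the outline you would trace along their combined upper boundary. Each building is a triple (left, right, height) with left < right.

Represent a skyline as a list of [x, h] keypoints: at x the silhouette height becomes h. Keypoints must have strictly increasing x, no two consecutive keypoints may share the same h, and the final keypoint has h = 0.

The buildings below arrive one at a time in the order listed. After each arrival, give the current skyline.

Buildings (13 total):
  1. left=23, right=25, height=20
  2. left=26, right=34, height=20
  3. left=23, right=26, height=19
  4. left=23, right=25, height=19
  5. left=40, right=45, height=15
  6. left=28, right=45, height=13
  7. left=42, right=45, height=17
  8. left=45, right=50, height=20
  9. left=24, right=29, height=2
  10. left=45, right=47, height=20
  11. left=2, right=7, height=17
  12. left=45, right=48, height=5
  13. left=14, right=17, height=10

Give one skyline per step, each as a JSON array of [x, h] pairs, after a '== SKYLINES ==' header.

== SKYLINES ==
[[23,20],[25,0]]
[[23,20],[25,0],[26,20],[34,0]]
[[23,20],[25,19],[26,20],[34,0]]
[[23,20],[25,19],[26,20],[34,0]]
[[23,20],[25,19],[26,20],[34,0],[40,15],[45,0]]
[[23,20],[25,19],[26,20],[34,13],[40,15],[45,0]]
[[23,20],[25,19],[26,20],[34,13],[40,15],[42,17],[45,0]]
[[23,20],[25,19],[26,20],[34,13],[40,15],[42,17],[45,20],[50,0]]
[[23,20],[25,19],[26,20],[34,13],[40,15],[42,17],[45,20],[50,0]]
[[23,20],[25,19],[26,20],[34,13],[40,15],[42,17],[45,20],[50,0]]
[[2,17],[7,0],[23,20],[25,19],[26,20],[34,13],[40,15],[42,17],[45,20],[50,0]]
[[2,17],[7,0],[23,20],[25,19],[26,20],[34,13],[40,15],[42,17],[45,20],[50,0]]
[[2,17],[7,0],[14,10],[17,0],[23,20],[25,19],[26,20],[34,13],[40,15],[42,17],[45,20],[50,0]]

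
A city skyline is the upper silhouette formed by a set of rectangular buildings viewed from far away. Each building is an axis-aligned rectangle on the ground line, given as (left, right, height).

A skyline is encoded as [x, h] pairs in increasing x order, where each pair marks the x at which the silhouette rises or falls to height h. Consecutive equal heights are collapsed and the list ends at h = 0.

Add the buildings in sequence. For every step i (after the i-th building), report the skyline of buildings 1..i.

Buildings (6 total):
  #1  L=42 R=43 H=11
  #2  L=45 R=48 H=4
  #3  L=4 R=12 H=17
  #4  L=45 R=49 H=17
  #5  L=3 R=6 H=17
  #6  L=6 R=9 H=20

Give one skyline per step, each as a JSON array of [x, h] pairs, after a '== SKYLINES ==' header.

== SKYLINES ==
[[42,11],[43,0]]
[[42,11],[43,0],[45,4],[48,0]]
[[4,17],[12,0],[42,11],[43,0],[45,4],[48,0]]
[[4,17],[12,0],[42,11],[43,0],[45,17],[49,0]]
[[3,17],[12,0],[42,11],[43,0],[45,17],[49,0]]
[[3,17],[6,20],[9,17],[12,0],[42,11],[43,0],[45,17],[49,0]]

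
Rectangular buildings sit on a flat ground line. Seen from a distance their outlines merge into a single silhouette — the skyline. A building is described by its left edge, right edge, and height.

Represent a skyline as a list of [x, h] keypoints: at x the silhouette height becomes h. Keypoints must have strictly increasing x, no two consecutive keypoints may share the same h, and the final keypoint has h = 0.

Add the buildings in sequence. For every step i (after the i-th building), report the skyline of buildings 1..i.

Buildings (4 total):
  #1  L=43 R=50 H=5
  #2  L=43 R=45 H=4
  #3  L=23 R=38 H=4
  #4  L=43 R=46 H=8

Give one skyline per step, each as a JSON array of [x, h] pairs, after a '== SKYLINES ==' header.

== SKYLINES ==
[[43,5],[50,0]]
[[43,5],[50,0]]
[[23,4],[38,0],[43,5],[50,0]]
[[23,4],[38,0],[43,8],[46,5],[50,0]]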